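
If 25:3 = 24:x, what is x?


Cross multiply: 25 × x = 3 × 24
25x = 72
x = 72 / 25
= 2.88

2.88


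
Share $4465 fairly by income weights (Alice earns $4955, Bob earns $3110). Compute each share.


Total income = 4955 + 3110 = $8065
Alice: $4465 × 4955/8065 = $2743.22
Bob: $4465 × 3110/8065 = $1721.78
= Alice: $2743.22, Bob: $1721.78

Alice: $2743.22, Bob: $1721.78


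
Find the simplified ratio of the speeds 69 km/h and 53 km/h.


Ratio = 69:53
GCD = 1
Simplified = 69:53
Time ratio (same distance) = 53:69
Speed ratio = 69:53

69:53


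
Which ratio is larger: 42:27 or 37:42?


42/27 = 1.5556
37/42 = 0.8810
1.5556 > 0.8810, so 42:27 is greater
= 42:27

42:27


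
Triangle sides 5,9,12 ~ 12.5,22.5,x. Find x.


Scale factor = 12.5/5 = 2.5
Missing side = 12 × 2.5
= 30.0

30.0


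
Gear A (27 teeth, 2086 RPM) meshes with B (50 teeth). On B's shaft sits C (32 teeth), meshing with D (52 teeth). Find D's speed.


Stage 1: RPM_B = RPM_A × t_A/t_B = 2086 × 27/50 = 56322/50 = 1126.44
B and C share a shaft → RPM_C = RPM_B
Stage 2: RPM_D = RPM_C × t_C/t_D = RPM_A × (t_A×t_C)/(t_B×t_D)
Overall ratio = (27×32)/(50×52) = 864/2600
RPM_D = 2086 × 864/2600 = 1802304/2600
≈ 693.19 RPM

693.19 RPM


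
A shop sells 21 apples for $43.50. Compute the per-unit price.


Unit rate = total / quantity
= 43.50 / 21
= $2.07 per unit

$2.07 per unit


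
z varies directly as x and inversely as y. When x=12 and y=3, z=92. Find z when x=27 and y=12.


z = k·x/y
Solve for k using the known point: k = z·y/x = 92×3/12 = 276/12 = 23.0000
Now evaluate at x=27, y=12:
z = k × 27 / 12 = (276 × 27) / (12 × 12) = 7452/144
= 51.7500

51.7500


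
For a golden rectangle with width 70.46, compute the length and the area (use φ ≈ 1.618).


φ = (1 + √5) / 2 ≈ 1.618
Length = width × φ = 70.46 × 1.618 = 114.00428
≈ 114.00
Area = width × length = 70.46 × 114.00428 = 8032.7415688 ≈ 8032.74
= Length: 114.00, Area: 8032.74

Length: 114.00, Area: 8032.74


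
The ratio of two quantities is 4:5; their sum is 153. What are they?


Let A = 4k, B = 5k.
4k + 5k = 153
9k = 153 → k = 153/9 = 17
A = 4×17 = 68, B = 5×17 = 85
= A = 68, B = 85

A = 68, B = 85


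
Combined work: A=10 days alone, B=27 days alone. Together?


Rate of A = 1/10 per day
Rate of B = 1/27 per day
Combined rate = 1/10 + 1/27 = 37/270 ≈ 0.1370 per day
Days = 1 / combined rate = 270/37
≈ 7.30 days

7.30 days


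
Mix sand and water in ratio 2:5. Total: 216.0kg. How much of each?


Total parts = 2 + 5 = 7
sand: 216.0 × 2/7 = 61.7kg
water: 216.0 × 5/7 = 154.3kg
= 61.7kg and 154.3kg

61.7kg and 154.3kg


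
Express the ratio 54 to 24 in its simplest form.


GCD(54, 24) = 6
54/6 : 24/6
= 9:4

9:4


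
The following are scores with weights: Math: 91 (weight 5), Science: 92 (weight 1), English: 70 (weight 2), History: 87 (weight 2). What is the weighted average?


Numerator = 91×5 + 92×1 + 70×2 + 87×2
= 455 + 92 + 140 + 174
= 861
Total weight = 10
Weighted avg = 861/10
= 86.10

86.10


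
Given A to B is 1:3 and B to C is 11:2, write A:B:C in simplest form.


Match B: multiply A:B by 11 → 11:33
Multiply B:C by 3 → 33:6
Combined: 11:33:6
GCD = 1
= 11:33:6

11:33:6


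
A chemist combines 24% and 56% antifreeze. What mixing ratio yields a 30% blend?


Let x parts of 24% mix with y parts of 56%.
24x + 56y = 30(x + y)
24x + 56y = 30x + 30y
x(24 - 30) = y(30 - 56)
x/y = (56 - 30)/(30 - 24) = 26/6
Simplify: 13:3
= 13:3

13:3


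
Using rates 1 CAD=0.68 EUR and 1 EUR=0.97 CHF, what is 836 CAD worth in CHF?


Step 1: 836 CAD × 0.68 = 568.48 EUR
Step 2: 568.48 EUR × 0.97 = 551.43 CHF
Implied rate CAD→CHF = 0.68 × 0.97 = 0.6596
= 551.43 CHF

551.43 CHF


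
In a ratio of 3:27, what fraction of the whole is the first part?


Total parts = 3 + 27 = 30
First part: 3/30 = 1/10
= 1/10

1/10


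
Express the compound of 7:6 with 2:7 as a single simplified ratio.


Compound ratio = (7×2) : (6×7)
= 14:42
GCD = 14
= 1:3

1:3


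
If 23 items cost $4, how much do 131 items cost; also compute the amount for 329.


Direct proportion: y/x = constant
k = 4/23 ≈ 0.1739
y at x=131: k × 131 = 4 × 131 / 23 = 524/23 ≈ 22.78
y at x=329: k × 329 = 4 × 329 / 23 = 1316/23 ≈ 57.22
= 22.78 and 57.22

22.78 and 57.22


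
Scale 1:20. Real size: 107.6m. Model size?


Model size = real / scale
= 107.6 / 20
= 5.3800 m

5.3800 m


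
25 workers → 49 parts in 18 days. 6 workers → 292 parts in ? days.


Days ∝ work / workers, so d₂ = d₁ × (m₁/m₂) × (w₂/w₁)
Workers factor (inverse): 25/6 ≈ 4.1667
Work factor (direct): 292/49 ≈ 5.9592
d₂ = 18 × 25/6 × 292/49 = (18 × 25 × 292) / (6 × 49) = 131400/294
≈ 446.94 days

446.94 days


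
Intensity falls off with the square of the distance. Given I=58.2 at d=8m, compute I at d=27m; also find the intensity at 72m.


I₁d₁² = I₂d₂²
I at 27m = 58.2 × (8/27)² = 58.2 × 64/729 = 3724.8/729 ≈ 5.1095
I at 72m = 58.2 × (8/72)² = 58.2 × 64/5184 = 3724.8/5184 ≈ 0.7185
= 5.1095 and 0.7185

5.1095 and 0.7185


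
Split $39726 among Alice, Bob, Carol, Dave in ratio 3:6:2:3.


Total parts = 3 + 6 + 2 + 3 = 14
Alice: 39726 × 3/14 = 8512.71
Bob: 39726 × 6/14 = 17025.43
Carol: 39726 × 2/14 = 5675.14
Dave: 39726 × 3/14 = 8512.71
= Alice: $8512.71, Bob: $17025.43, Carol: $5675.14, Dave: $8512.71

Alice: $8512.71, Bob: $17025.43, Carol: $5675.14, Dave: $8512.71


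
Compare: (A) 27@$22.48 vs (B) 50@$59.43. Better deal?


Deal A: $22.48/27 = $0.8326/unit
Deal B: $59.43/50 = $1.1886/unit
A is cheaper per unit
= Deal A

Deal A


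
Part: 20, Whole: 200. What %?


Percentage = (part / whole) × 100
= (20 / 200) × 100
= 10.00%

10.00%


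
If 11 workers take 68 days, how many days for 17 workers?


Inverse proportion: x × y = constant
k = 11 × 68 = 748
y₂ = k / 17 = 748 / 17
= 44.00

44.00


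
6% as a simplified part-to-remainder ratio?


6% means 6 parts out of 100; remainder = 94
Part : remainder = 6:94
GCD = 2
= 3:47

3:47


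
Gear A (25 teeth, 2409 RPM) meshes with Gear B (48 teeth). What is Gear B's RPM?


Gear ratio = 25:48 = 25:48
RPM_B = RPM_A × (teeth_A / teeth_B)
= 2409 × (25/48)
= 1254.7 RPM

1254.7 RPM


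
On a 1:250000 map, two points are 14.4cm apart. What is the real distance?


Real distance = map distance × scale
= 14.4cm × 250000
= 3600000 cm = 36000.0 m
= 36.000 km

36.000 km


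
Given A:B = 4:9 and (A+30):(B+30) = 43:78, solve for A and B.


Let A = 4k, B = 9k.
(4k + 30) / (9k + 30) = 43/78
Cross-multiply: 78(4k + 30) = 43(9k + 30)
312k + 2340 = 387k + 1290
312k - 387k = 1290 - 2340
-75k = -1050
k = -1050/-75 = 14
A = 4×14 = 56, B = 9×14 = 126
= A = 56, B = 126

A = 56, B = 126


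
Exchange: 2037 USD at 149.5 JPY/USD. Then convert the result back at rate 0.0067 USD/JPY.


Amount × rate = 2037 × 149.5 = 304531.50 JPY
Round-trip: 304531.50 × 0.0067 = 2040.36 USD
= 304531.50 JPY, then 2040.36 USD

304531.50 JPY, then 2040.36 USD


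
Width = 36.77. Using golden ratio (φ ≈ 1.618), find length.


φ = (1 + √5) / 2 ≈ 1.618
Length = width × φ = 36.77 × 1.618 = 59.49386
≈ 59.49

59.49


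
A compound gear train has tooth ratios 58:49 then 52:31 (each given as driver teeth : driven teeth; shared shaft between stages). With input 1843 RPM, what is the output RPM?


Stage 1: RPM_B = RPM_A × t_A/t_B = 1843 × 58/49 = 106894/49 ≈ 2181.51
B and C share a shaft → RPM_C = RPM_B
Stage 2: RPM_D = RPM_C × t_C/t_D = RPM_A × (t_A×t_C)/(t_B×t_D)
Overall ratio = (58×52)/(49×31) = 3016/1519
RPM_D = 1843 × 3016/1519 = 5558488/1519
≈ 3659.31 RPM

3659.31 RPM


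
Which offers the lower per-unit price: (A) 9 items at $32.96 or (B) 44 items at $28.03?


Deal A: $32.96/9 = $3.6622/unit
Deal B: $28.03/44 = $0.6370/unit
B is cheaper per unit
= Deal B

Deal B


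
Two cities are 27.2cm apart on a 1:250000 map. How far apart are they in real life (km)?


Real distance = map distance × scale
= 27.2cm × 250000
= 6800000 cm = 68000.0 m
= 68.000 km

68.000 km


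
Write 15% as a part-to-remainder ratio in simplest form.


15% means 15 parts out of 100; remainder = 85
Part : remainder = 15:85
GCD = 5
= 3:17

3:17


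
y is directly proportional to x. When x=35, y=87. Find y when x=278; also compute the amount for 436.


Direct proportion: y/x = constant
k = 87/35 ≈ 2.4857
y at x=278: k × 278 = 87 × 278 / 35 = 24186/35 ≈ 691.03
y at x=436: k × 436 = 87 × 436 / 35 = 37932/35 ≈ 1083.77
= 691.03 and 1083.77

691.03 and 1083.77


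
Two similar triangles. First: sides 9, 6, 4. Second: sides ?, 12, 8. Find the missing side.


Scale factor = 12/6 = 2
Missing side = 9 × 2
= 18.0

18.0


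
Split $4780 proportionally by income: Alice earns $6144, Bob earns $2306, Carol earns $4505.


Total income = 6144 + 2306 + 4505 = $12955
Alice: $4780 × 6144/12955 = $2266.95
Bob: $4780 × 2306/12955 = $850.84
Carol: $4780 × 4505/12955 = $1662.21
= Alice: $2266.95, Bob: $850.84, Carol: $1662.21

Alice: $2266.95, Bob: $850.84, Carol: $1662.21


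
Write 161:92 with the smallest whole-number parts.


GCD(161, 92) = 23
161/23 : 92/23
= 7:4

7:4


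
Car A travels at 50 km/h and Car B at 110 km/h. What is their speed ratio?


Ratio = 50:110
GCD = 10
Simplified = 5:11
Time ratio (same distance) = 11:5
Speed ratio = 5:11

5:11


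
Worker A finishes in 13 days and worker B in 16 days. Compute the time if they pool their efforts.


Rate of A = 1/13 per day
Rate of B = 1/16 per day
Combined rate = 1/13 + 1/16 = 29/208 ≈ 0.1394 per day
Days = 1 / combined rate = 208/29
≈ 7.17 days

7.17 days


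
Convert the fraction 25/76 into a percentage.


Percentage = (part / whole) × 100
= (25 / 76) × 100
≈ 32.89%

32.89%


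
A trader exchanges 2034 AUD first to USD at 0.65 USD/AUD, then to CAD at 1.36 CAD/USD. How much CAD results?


Step 1: 2034 AUD × 0.65 = 1322.10 USD
Step 2: 1322.10 USD × 1.36 = 1798.06 CAD
Implied rate AUD→CAD = 0.65 × 1.36 = 0.8840
= 1798.06 CAD

1798.06 CAD


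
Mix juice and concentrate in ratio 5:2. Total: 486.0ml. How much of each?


Total parts = 5 + 2 = 7
juice: 486.0 × 5/7 = 347.1ml
concentrate: 486.0 × 2/7 = 138.9ml
= 347.1ml and 138.9ml

347.1ml and 138.9ml


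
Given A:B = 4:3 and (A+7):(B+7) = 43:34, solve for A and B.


Let A = 4k, B = 3k.
(4k + 7) / (3k + 7) = 43/34
Cross-multiply: 34(4k + 7) = 43(3k + 7)
136k + 238 = 129k + 301
136k - 129k = 301 - 238
7k = 63
k = 63/7 = 9
A = 4×9 = 36, B = 3×9 = 27
= A = 36, B = 27

A = 36, B = 27


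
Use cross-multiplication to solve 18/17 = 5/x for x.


Cross multiply: 18 × x = 17 × 5
18x = 85
x = 85 / 18
= 4.72

4.72


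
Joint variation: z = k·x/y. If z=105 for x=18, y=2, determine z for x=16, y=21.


z = k·x/y
Solve for k using the known point: k = z·y/x = 105×2/18 = 210/18 ≈ 11.6667
Now evaluate at x=16, y=21:
z = k × 16 / 21 = (210 × 16) / (18 × 21) = 3360/378
≈ 8.8889

8.8889


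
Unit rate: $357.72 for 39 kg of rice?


Unit rate = total / quantity
= 357.72 / 39
= $9.17 per unit

$9.17 per unit


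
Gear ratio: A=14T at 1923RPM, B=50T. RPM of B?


Gear ratio = 14:50 = 7:25
RPM_B = RPM_A × (teeth_A / teeth_B)
= 1923 × (14/50)
= 538.4 RPM

538.4 RPM


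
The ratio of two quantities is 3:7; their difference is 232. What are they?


Let A = 3k, B = 7k.
7k - 3k = 232
4k = 232 → k = 232/4 = 58
A = 3×58 = 174, B = 7×58 = 406
= A = 174, B = 406

A = 174, B = 406


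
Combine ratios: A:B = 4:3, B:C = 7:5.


Match B: multiply A:B by 7 → 28:21
Multiply B:C by 3 → 21:15
Combined: 28:21:15
GCD = 1
= 28:21:15

28:21:15


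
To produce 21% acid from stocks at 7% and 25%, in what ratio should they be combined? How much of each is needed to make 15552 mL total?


Let x parts of 7% mix with y parts of 25%.
7x + 25y = 21(x + y)
7x + 25y = 21x + 21y
x(7 - 21) = y(21 - 25)
x/y = (25 - 21)/(21 - 7) = 4/14
Simplify: 2:7
Total parts = 9; one part = 15552/9 = 1728.00 mL
7% solution: 2×1728.00 = 3456.00 mL
25% solution: 7×1728.00 = 12096.00 mL
= ratio 2:7; 3456.00 mL and 12096.00 mL

ratio 2:7; 3456.00 mL and 12096.00 mL


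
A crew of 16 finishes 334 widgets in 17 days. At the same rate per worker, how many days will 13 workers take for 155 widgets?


Days ∝ work / workers, so d₂ = d₁ × (m₁/m₂) × (w₂/w₁)
Workers factor (inverse): 16/13 ≈ 1.2308
Work factor (direct): 155/334 ≈ 0.4641
d₂ = 17 × 16/13 × 155/334 = (17 × 16 × 155) / (13 × 334) = 42160/4342
≈ 9.71 days

9.71 days


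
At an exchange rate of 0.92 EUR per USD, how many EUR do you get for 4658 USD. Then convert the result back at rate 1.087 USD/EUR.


Amount × rate = 4658 × 0.92 = 4285.36 EUR
Round-trip: 4285.36 × 1.087 = 4658.19 USD
= 4285.36 EUR, then 4658.19 USD

4285.36 EUR, then 4658.19 USD


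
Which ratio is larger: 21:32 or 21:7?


21/32 = 0.6562
21/7 = 3.0000
0.6562 < 3.0000, so 21:32 is less
= 21:7

21:7


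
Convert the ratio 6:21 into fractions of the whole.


Total parts = 6 + 21 = 27
First part: 6/27 = 2/9
Second part: 21/27 = 7/9
= 2/9 and 7/9

2/9 and 7/9


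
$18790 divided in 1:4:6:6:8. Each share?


Total parts = 1 + 4 + 6 + 6 + 8 = 25
Part 1: 18790 × 1/25 = 751.60
Part 2: 18790 × 4/25 = 3006.40
Part 3: 18790 × 6/25 = 4509.60
Part 4: 18790 × 6/25 = 4509.60
Part 5: 18790 × 8/25 = 6012.80
= Part 1: $751.60, Part 2: $3006.40, Part 3: $4509.60, Part 4: $4509.60, Part 5: $6012.80

Part 1: $751.60, Part 2: $3006.40, Part 3: $4509.60, Part 4: $4509.60, Part 5: $6012.80


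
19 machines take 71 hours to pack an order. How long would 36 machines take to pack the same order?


Inverse proportion: x × y = constant
k = 19 × 71 = 1349
y₂ = k / 36 = 1349 / 36
= 37.47

37.47


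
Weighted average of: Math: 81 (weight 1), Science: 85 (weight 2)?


Numerator = 81×1 + 85×2
= 81 + 170
= 251
Total weight = 3
Weighted avg = 251/3
= 83.67

83.67


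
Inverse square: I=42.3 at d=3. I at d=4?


I₁d₁² = I₂d₂²
I₂ = I₁ × (d₁/d₂)²
= 42.3 × (3/4)²
= 42.3 × 9/16
= 380.7/16
≈ 23.7938

23.7938


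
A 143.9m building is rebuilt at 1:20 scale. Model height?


Model size = real / scale
= 143.9 / 20
= 7.1950 m

7.1950 m


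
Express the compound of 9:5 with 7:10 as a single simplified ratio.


Compound ratio = (9×7) : (5×10)
= 63:50
GCD = 1
= 63:50

63:50


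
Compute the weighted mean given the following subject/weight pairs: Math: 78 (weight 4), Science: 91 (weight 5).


Numerator = 78×4 + 91×5
= 312 + 455
= 767
Total weight = 9
Weighted avg = 767/9
= 85.22

85.22


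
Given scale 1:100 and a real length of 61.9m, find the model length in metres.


Model size = real / scale
= 61.9 / 100
= 0.6190 m

0.6190 m


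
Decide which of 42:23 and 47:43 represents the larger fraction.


42/23 = 1.8261
47/43 = 1.0930
1.8261 > 1.0930, so 42:23 is greater
= 42:23

42:23


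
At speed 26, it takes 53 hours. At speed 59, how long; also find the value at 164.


Inverse proportion: x × y = constant
k = 26 × 53 = 1378
At x=59: k/59 = 23.36
At x=164: k/164 = 8.40
= 23.36 and 8.40

23.36 and 8.40


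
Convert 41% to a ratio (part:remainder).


41% means 41 parts out of 100; remainder = 59
Part : remainder = 41:59
GCD = 1
= 41:59

41:59


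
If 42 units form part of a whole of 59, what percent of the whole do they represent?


Percentage = (part / whole) × 100
= (42 / 59) × 100
≈ 71.19%

71.19%


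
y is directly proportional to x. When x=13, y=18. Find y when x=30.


Direct proportion: y/x = constant
k = 18/13 ≈ 1.3846
y₂ = k × 30 = 18 × 30 / 13 = 540/13
≈ 41.54

41.54


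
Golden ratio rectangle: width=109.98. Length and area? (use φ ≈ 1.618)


φ = (1 + √5) / 2 ≈ 1.618
Length = width × φ = 109.98 × 1.618 = 177.94764
≈ 177.95
Area = width × length = 109.98 × 177.94764 = 19570.6814472 ≈ 19570.68
= Length: 177.95, Area: 19570.68

Length: 177.95, Area: 19570.68


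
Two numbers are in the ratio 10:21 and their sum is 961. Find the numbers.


Let A = 10k, B = 21k.
10k + 21k = 961
31k = 961 → k = 961/31 = 31
A = 10×31 = 310, B = 21×31 = 651
= A = 310, B = 651

A = 310, B = 651


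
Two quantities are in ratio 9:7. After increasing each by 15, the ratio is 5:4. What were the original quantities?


Let A = 9k, B = 7k.
(9k + 15) / (7k + 15) = 5/4
Cross-multiply: 4(9k + 15) = 5(7k + 15)
36k + 60 = 35k + 75
36k - 35k = 75 - 60
1k = 15
k = 15/1 = 15
A = 9×15 = 135, B = 7×15 = 105
= A = 135, B = 105

A = 135, B = 105


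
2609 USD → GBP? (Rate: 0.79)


Amount × rate = 2609 × 0.79
= 2061.11 GBP

2061.11 GBP


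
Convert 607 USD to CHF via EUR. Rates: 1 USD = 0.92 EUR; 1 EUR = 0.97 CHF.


Step 1: 607 USD × 0.92 = 558.44 EUR
Step 2: 558.44 EUR × 0.97 = 541.69 CHF
Implied rate USD→CHF = 0.92 × 0.97 = 0.8924
= 541.69 CHF

541.69 CHF


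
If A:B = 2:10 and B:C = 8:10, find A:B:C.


Match B: multiply A:B by 8 → 16:80
Multiply B:C by 10 → 80:100
Combined: 16:80:100
GCD = 4
= 4:20:25

4:20:25


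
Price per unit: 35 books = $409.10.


Unit rate = total / quantity
= 409.10 / 35
= $11.69 per unit

$11.69 per unit


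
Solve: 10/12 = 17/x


Cross multiply: 10 × x = 12 × 17
10x = 204
x = 204 / 10
= 20.40

20.40


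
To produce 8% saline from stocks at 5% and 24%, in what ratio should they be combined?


Let x parts of 5% mix with y parts of 24%.
5x + 24y = 8(x + y)
5x + 24y = 8x + 8y
x(5 - 8) = y(8 - 24)
x/y = (24 - 8)/(8 - 5) = 16/3
Simplify: 16:3
= 16:3

16:3


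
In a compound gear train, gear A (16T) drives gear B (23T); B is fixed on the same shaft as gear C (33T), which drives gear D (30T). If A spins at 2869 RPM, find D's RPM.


Stage 1: RPM_B = RPM_A × t_A/t_B = 2869 × 16/23 = 45904/23 ≈ 1995.83
B and C share a shaft → RPM_C = RPM_B
Stage 2: RPM_D = RPM_C × t_C/t_D = RPM_A × (t_A×t_C)/(t_B×t_D)
Overall ratio = (16×33)/(23×30) = 528/690
RPM_D = 2869 × 528/690 = 1514832/690
≈ 2195.41 RPM

2195.41 RPM


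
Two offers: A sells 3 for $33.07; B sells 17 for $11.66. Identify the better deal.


Deal A: $33.07/3 = $11.0233/unit
Deal B: $11.66/17 = $0.6859/unit
B is cheaper per unit
= Deal B

Deal B


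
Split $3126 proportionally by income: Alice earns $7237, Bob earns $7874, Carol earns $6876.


Total income = 7237 + 7874 + 6876 = $21987
Alice: $3126 × 7237/21987 = $1028.92
Bob: $3126 × 7874/21987 = $1119.49
Carol: $3126 × 6876/21987 = $977.59
= Alice: $1028.92, Bob: $1119.49, Carol: $977.59

Alice: $1028.92, Bob: $1119.49, Carol: $977.59


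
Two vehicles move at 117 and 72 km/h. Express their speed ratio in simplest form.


Ratio = 117:72
GCD = 9
Simplified = 13:8
Time ratio (same distance) = 8:13
Speed ratio = 13:8

13:8


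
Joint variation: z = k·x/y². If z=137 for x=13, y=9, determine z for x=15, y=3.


z = k·x/y²
Solve for k using the known point: k = z·y²/x = 137×81/13 = 11097/13 ≈ 853.6154
Now evaluate at x=15, y=3:
z = k × 15 / 9 = (11097 × 15) / (13 × 9) = 166455/117
≈ 1422.6923

1422.6923


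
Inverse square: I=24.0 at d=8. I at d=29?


I₁d₁² = I₂d₂²
I₂ = I₁ × (d₁/d₂)²
= 24.0 × (8/29)²
= 24.0 × 64/841
= 1536/841
≈ 1.8264

1.8264


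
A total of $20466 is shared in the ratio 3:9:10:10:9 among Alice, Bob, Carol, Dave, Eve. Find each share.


Total parts = 3 + 9 + 10 + 10 + 9 = 41
Alice: 20466 × 3/41 = 1497.51
Bob: 20466 × 9/41 = 4492.54
Carol: 20466 × 10/41 = 4991.71
Dave: 20466 × 10/41 = 4991.71
Eve: 20466 × 9/41 = 4492.54
= Alice: $1497.51, Bob: $4492.54, Carol: $4991.71, Dave: $4991.71, Eve: $4492.54

Alice: $1497.51, Bob: $4492.54, Carol: $4991.71, Dave: $4991.71, Eve: $4492.54


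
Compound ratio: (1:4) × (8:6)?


Compound ratio = (1×8) : (4×6)
= 8:24
GCD = 8
= 1:3

1:3


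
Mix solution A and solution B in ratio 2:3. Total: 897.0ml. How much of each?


Total parts = 2 + 3 = 5
solution A: 897.0 × 2/5 = 358.8ml
solution B: 897.0 × 3/5 = 538.2ml
= 358.8ml and 538.2ml

358.8ml and 538.2ml


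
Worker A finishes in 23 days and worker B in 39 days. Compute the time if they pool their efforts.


Rate of A = 1/23 per day
Rate of B = 1/39 per day
Combined rate = 1/23 + 1/39 = 62/897 ≈ 0.0691 per day
Days = 1 / combined rate = 897/62
≈ 14.47 days

14.47 days


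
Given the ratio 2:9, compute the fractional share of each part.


Total parts = 2 + 9 = 11
First part: 2/11 = 2/11
Second part: 9/11 = 9/11
= 2/11 and 9/11

2/11 and 9/11


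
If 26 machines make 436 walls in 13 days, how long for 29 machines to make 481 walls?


Days ∝ work / workers, so d₂ = d₁ × (m₁/m₂) × (w₂/w₁)
Workers factor (inverse): 26/29 ≈ 0.8966
Work factor (direct): 481/436 ≈ 1.1032
d₂ = 13 × 26/29 × 481/436 = (13 × 26 × 481) / (29 × 436) = 162578/12644
≈ 12.86 days

12.86 days


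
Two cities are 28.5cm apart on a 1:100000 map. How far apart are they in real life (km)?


Real distance = map distance × scale
= 28.5cm × 100000
= 2850000 cm = 28500.0 m
= 28.500 km

28.500 km


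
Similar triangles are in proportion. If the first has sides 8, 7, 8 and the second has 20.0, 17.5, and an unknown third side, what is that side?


Scale factor = 20.0/8 = 2.5
Missing side = 8 × 2.5
= 20.0

20.0


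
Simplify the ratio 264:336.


GCD(264, 336) = 24
264/24 : 336/24
= 11:14

11:14


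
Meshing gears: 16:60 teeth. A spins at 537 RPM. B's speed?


Gear ratio = 16:60 = 4:15
RPM_B = RPM_A × (teeth_A / teeth_B)
= 537 × (16/60)
= 143.2 RPM

143.2 RPM


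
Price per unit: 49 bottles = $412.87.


Unit rate = total / quantity
= 412.87 / 49
= $8.43 per unit

$8.43 per unit


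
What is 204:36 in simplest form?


GCD(204, 36) = 12
204/12 : 36/12
= 17:3

17:3


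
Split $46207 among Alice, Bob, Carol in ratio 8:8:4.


Total parts = 8 + 8 + 4 = 20
Alice: 46207 × 8/20 = 18482.80
Bob: 46207 × 8/20 = 18482.80
Carol: 46207 × 4/20 = 9241.40
= Alice: $18482.80, Bob: $18482.80, Carol: $9241.40

Alice: $18482.80, Bob: $18482.80, Carol: $9241.40


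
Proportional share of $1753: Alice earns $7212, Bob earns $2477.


Total income = 7212 + 2477 = $9689
Alice: $1753 × 7212/9689 = $1304.84
Bob: $1753 × 2477/9689 = $448.16
= Alice: $1304.84, Bob: $448.16

Alice: $1304.84, Bob: $448.16


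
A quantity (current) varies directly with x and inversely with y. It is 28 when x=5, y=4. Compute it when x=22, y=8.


z = k·x/y
Solve for k using the known point: k = z·y/x = 28×4/5 = 112/5 = 22.4000
Now evaluate at x=22, y=8:
z = k × 22 / 8 = (112 × 22) / (5 × 8) = 2464/40
= 61.6000

61.6000


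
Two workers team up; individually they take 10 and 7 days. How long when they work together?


Rate of A = 1/10 per day
Rate of B = 1/7 per day
Combined rate = 1/10 + 1/7 = 17/70 ≈ 0.2429 per day
Days = 1 / combined rate = 70/17
≈ 4.12 days

4.12 days


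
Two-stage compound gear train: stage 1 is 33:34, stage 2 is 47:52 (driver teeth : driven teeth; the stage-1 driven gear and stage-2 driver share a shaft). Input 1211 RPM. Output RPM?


Stage 1: RPM_B = RPM_A × t_A/t_B = 1211 × 33/34 = 39963/34 ≈ 1175.38
B and C share a shaft → RPM_C = RPM_B
Stage 2: RPM_D = RPM_C × t_C/t_D = RPM_A × (t_A×t_C)/(t_B×t_D)
Overall ratio = (33×47)/(34×52) = 1551/1768
RPM_D = 1211 × 1551/1768 = 1878261/1768
≈ 1062.36 RPM

1062.36 RPM


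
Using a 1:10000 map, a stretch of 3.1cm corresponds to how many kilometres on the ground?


Real distance = map distance × scale
= 3.1cm × 10000
= 31000 cm = 310.0 m
= 0.310 km

0.310 km


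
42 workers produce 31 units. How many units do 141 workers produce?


Direct proportion: y/x = constant
k = 31/42 ≈ 0.7381
y₂ = k × 141 = 31 × 141 / 42 = 4371/42
≈ 104.07

104.07


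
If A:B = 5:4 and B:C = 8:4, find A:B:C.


Match B: multiply A:B by 8 → 40:32
Multiply B:C by 4 → 32:16
Combined: 40:32:16
GCD = 8
= 5:4:2

5:4:2


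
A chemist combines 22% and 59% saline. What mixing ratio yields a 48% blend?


Let x parts of 22% mix with y parts of 59%.
22x + 59y = 48(x + y)
22x + 59y = 48x + 48y
x(22 - 48) = y(48 - 59)
x/y = (59 - 48)/(48 - 22) = 11/26
Simplify: 11:26
= 11:26

11:26


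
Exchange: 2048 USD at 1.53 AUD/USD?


Amount × rate = 2048 × 1.53
= 3133.44 AUD

3133.44 AUD


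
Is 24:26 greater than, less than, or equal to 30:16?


24/26 = 0.9231
30/16 = 1.8750
0.9231 < 1.8750, so 24:26 is less
= less than

less than


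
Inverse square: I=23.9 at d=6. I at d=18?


I₁d₁² = I₂d₂²
I₂ = I₁ × (d₁/d₂)²
= 23.9 × (6/18)²
= 23.9 × 36/324
= 860.4/324
≈ 2.6556

2.6556


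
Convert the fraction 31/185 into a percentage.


Percentage = (part / whole) × 100
= (31 / 185) × 100
≈ 16.76%

16.76%


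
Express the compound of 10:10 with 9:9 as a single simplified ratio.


Compound ratio = (10×9) : (10×9)
= 90:90
GCD = 90
= 1:1

1:1


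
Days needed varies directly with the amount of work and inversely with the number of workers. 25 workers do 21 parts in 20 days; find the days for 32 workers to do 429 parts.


Days ∝ work / workers, so d₂ = d₁ × (m₁/m₂) × (w₂/w₁)
Workers factor (inverse): 25/32 ≈ 0.7813
Work factor (direct): 429/21 ≈ 20.4286
d₂ = 20 × 25/32 × 429/21 = (20 × 25 × 429) / (32 × 21) = 214500/672
≈ 319.20 days

319.20 days


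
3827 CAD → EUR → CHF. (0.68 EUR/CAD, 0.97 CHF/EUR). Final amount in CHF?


Step 1: 3827 CAD × 0.68 = 2602.36 EUR
Step 2: 2602.36 EUR × 0.97 = 2524.29 CHF
Implied rate CAD→CHF = 0.68 × 0.97 = 0.6596
= 2524.29 CHF

2524.29 CHF


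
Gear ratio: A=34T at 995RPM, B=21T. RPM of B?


Gear ratio = 34:21 = 34:21
RPM_B = RPM_A × (teeth_A / teeth_B)
= 995 × (34/21)
= 1611.0 RPM

1611.0 RPM


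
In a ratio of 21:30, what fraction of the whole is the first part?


Total parts = 21 + 30 = 51
First part: 21/51 = 7/17
= 7/17

7/17


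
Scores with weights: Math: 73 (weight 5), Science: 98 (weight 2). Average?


Numerator = 73×5 + 98×2
= 365 + 196
= 561
Total weight = 7
Weighted avg = 561/7
= 80.14

80.14


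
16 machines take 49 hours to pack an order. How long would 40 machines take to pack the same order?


Inverse proportion: x × y = constant
k = 16 × 49 = 784
y₂ = k / 40 = 784 / 40
= 19.60

19.60


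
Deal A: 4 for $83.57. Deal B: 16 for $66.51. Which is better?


Deal A: $83.57/4 = $20.8925/unit
Deal B: $66.51/16 = $4.1569/unit
B is cheaper per unit
= Deal B

Deal B


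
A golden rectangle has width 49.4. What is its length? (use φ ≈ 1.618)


φ = (1 + √5) / 2 ≈ 1.618
Length = width × φ = 49.4 × 1.618 = 79.9292
≈ 79.93

79.93


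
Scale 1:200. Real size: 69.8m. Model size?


Model size = real / scale
= 69.8 / 200
= 0.3490 m

0.3490 m


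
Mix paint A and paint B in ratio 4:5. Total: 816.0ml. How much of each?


Total parts = 4 + 5 = 9
paint A: 816.0 × 4/9 = 362.7ml
paint B: 816.0 × 5/9 = 453.3ml
= 362.7ml and 453.3ml

362.7ml and 453.3ml


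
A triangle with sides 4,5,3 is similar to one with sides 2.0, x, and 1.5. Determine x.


Scale factor = 2.0/4 = 0.5
Missing side = 5 × 0.5
= 2.5

2.5


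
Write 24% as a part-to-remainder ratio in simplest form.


24% means 24 parts out of 100; remainder = 76
Part : remainder = 24:76
GCD = 4
= 6:19

6:19


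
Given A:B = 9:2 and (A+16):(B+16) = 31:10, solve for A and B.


Let A = 9k, B = 2k.
(9k + 16) / (2k + 16) = 31/10
Cross-multiply: 10(9k + 16) = 31(2k + 16)
90k + 160 = 62k + 496
90k - 62k = 496 - 160
28k = 336
k = 336/28 = 12
A = 9×12 = 108, B = 2×12 = 24
= A = 108, B = 24

A = 108, B = 24


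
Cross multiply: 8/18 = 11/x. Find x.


Cross multiply: 8 × x = 18 × 11
8x = 198
x = 198 / 8
= 24.75

24.75


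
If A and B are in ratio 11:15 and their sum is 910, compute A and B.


Let A = 11k, B = 15k.
11k + 15k = 910
26k = 910 → k = 910/26 = 35
A = 11×35 = 385, B = 15×35 = 525
= A = 385, B = 525

A = 385, B = 525


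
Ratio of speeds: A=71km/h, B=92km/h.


Ratio = 71:92
GCD = 1
Simplified = 71:92
Time ratio (same distance) = 92:71
Speed ratio = 71:92

71:92


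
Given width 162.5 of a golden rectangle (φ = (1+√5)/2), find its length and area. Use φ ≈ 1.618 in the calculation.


φ = (1 + √5) / 2 ≈ 1.618
Length = width × φ = 162.5 × 1.618 = 262.925
≈ 262.93
Area = width × length = 162.5 × 262.925 = 42725.3125 ≈ 42725.31
= Length: 262.93, Area: 42725.31

Length: 262.93, Area: 42725.31


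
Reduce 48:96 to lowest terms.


GCD(48, 96) = 48
48/48 : 96/48
= 1:2

1:2


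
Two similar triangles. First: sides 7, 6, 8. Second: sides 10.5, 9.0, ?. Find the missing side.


Scale factor = 10.5/7 = 1.5
Missing side = 8 × 1.5
= 12.0

12.0


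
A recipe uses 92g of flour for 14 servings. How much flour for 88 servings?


Direct proportion: y/x = constant
k = 92/14 ≈ 6.5714
y₂ = k × 88 = 92 × 88 / 14 = 8096/14
≈ 578.29

578.29


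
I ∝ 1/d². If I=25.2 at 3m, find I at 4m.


I₁d₁² = I₂d₂²
I₂ = I₁ × (d₁/d₂)²
= 25.2 × (3/4)²
= 25.2 × 9/16
= 226.8/16
= 14.1750

14.1750


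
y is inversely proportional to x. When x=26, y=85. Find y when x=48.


Inverse proportion: x × y = constant
k = 26 × 85 = 2210
y₂ = k / 48 = 2210 / 48
= 46.04

46.04


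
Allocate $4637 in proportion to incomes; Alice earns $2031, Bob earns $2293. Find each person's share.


Total income = 2031 + 2293 = $4324
Alice: $4637 × 2031/4324 = $2178.02
Bob: $4637 × 2293/4324 = $2458.98
= Alice: $2178.02, Bob: $2458.98

Alice: $2178.02, Bob: $2458.98


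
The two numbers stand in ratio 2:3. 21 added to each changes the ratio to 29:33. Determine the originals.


Let A = 2k, B = 3k.
(2k + 21) / (3k + 21) = 29/33
Cross-multiply: 33(2k + 21) = 29(3k + 21)
66k + 693 = 87k + 609
66k - 87k = 609 - 693
-21k = -84
k = -84/-21 = 4
A = 2×4 = 8, B = 3×4 = 12
= A = 8, B = 12

A = 8, B = 12


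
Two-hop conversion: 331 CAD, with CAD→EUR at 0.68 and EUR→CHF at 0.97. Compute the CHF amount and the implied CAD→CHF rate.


Step 1: 331 CAD × 0.68 = 225.08 EUR
Step 2: 225.08 EUR × 0.97 = 218.33 CHF
Implied rate CAD→CHF = 0.68 × 0.97 = 0.6596
= 218.33 CHF; implied rate 0.6596 CHF/CAD

218.33 CHF; implied rate 0.6596 CHF/CAD


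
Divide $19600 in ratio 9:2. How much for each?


Total parts = 9 + 2 = 11
Part 1: 19600 × 9/11 = 16036.36
Part 2: 19600 × 2/11 = 3563.64
= Part 1: $16036.36, Part 2: $3563.64

Part 1: $16036.36, Part 2: $3563.64


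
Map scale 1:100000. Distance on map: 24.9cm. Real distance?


Real distance = map distance × scale
= 24.9cm × 100000
= 2490000 cm = 24900.0 m
= 24.900 km

24.900 km


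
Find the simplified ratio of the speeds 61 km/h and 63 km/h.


Ratio = 61:63
GCD = 1
Simplified = 61:63
Time ratio (same distance) = 63:61
Speed ratio = 61:63

61:63


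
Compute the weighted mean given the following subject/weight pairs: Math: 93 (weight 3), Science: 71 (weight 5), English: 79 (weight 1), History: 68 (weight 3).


Numerator = 93×3 + 71×5 + 79×1 + 68×3
= 279 + 355 + 79 + 204
= 917
Total weight = 12
Weighted avg = 917/12
= 76.42

76.42


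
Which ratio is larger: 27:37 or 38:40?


27/37 = 0.7297
38/40 = 0.9500
0.7297 < 0.9500, so 27:37 is less
= 38:40

38:40


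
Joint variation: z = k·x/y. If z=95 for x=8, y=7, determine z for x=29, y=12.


z = k·x/y
Solve for k using the known point: k = z·y/x = 95×7/8 = 665/8 = 83.1250
Now evaluate at x=29, y=12:
z = k × 29 / 12 = (665 × 29) / (8 × 12) = 19285/96
≈ 200.8854

200.8854


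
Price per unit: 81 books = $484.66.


Unit rate = total / quantity
= 484.66 / 81
= $5.98 per unit

$5.98 per unit


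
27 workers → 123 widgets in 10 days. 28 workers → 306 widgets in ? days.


Days ∝ work / workers, so d₂ = d₁ × (m₁/m₂) × (w₂/w₁)
Workers factor (inverse): 27/28 ≈ 0.9643
Work factor (direct): 306/123 ≈ 2.4878
d₂ = 10 × 27/28 × 306/123 = (10 × 27 × 306) / (28 × 123) = 82620/3444
≈ 23.99 days

23.99 days


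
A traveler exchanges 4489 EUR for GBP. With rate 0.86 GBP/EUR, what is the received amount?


Amount × rate = 4489 × 0.86
= 3860.54 GBP

3860.54 GBP


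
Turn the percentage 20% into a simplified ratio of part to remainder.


20% means 20 parts out of 100; remainder = 80
Part : remainder = 20:80
GCD = 20
= 1:4

1:4


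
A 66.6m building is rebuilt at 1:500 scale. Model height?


Model size = real / scale
= 66.6 / 500
= 0.1332 m

0.1332 m


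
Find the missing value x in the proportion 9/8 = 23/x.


Cross multiply: 9 × x = 8 × 23
9x = 184
x = 184 / 9
= 20.44

20.44


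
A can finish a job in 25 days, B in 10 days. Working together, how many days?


Rate of A = 1/25 per day
Rate of B = 1/10 per day
Combined rate = 1/25 + 1/10 = 35/250 = 0.1400 per day
Days = 1 / combined rate = 250/35
≈ 7.14 days

7.14 days


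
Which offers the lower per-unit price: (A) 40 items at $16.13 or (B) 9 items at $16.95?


Deal A: $16.13/40 = $0.4033/unit
Deal B: $16.95/9 = $1.8833/unit
A is cheaper per unit
= Deal A

Deal A


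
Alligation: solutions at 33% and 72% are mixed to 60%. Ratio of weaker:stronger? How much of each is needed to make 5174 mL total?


Let x parts of 33% mix with y parts of 72%.
33x + 72y = 60(x + y)
33x + 72y = 60x + 60y
x(33 - 60) = y(60 - 72)
x/y = (72 - 60)/(60 - 33) = 12/27
Simplify: 4:9
Total parts = 13; one part = 5174/13 = 398.00 mL
33% solution: 4×398.00 = 1592.00 mL
72% solution: 9×398.00 = 3582.00 mL
= ratio 4:9; 1592.00 mL and 3582.00 mL

ratio 4:9; 1592.00 mL and 3582.00 mL


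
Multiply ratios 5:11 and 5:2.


Compound ratio = (5×5) : (11×2)
= 25:22
GCD = 1
= 25:22

25:22


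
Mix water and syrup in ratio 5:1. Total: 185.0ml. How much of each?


Total parts = 5 + 1 = 6
water: 185.0 × 5/6 = 154.2ml
syrup: 185.0 × 1/6 = 30.8ml
= 154.2ml and 30.8ml

154.2ml and 30.8ml


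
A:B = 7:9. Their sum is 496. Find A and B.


Let A = 7k, B = 9k.
7k + 9k = 496
16k = 496 → k = 496/16 = 31
A = 7×31 = 217, B = 9×31 = 279
= A = 217, B = 279

A = 217, B = 279


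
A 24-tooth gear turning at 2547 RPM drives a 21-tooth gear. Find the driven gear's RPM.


Gear ratio = 24:21 = 8:7
RPM_B = RPM_A × (teeth_A / teeth_B)
= 2547 × (24/21)
= 2910.9 RPM

2910.9 RPM


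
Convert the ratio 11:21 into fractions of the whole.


Total parts = 11 + 21 = 32
First part: 11/32 = 11/32
Second part: 21/32 = 21/32
= 11/32 and 21/32

11/32 and 21/32


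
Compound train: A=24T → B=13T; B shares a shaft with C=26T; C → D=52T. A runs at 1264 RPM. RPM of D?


Stage 1: RPM_B = RPM_A × t_A/t_B = 1264 × 24/13 = 30336/13 ≈ 2333.54
B and C share a shaft → RPM_C = RPM_B
Stage 2: RPM_D = RPM_C × t_C/t_D = RPM_A × (t_A×t_C)/(t_B×t_D)
Overall ratio = (24×26)/(13×52) = 624/676
RPM_D = 1264 × 624/676 = 788736/676
≈ 1166.77 RPM

1166.77 RPM


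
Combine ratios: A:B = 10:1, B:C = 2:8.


Match B: multiply A:B by 2 → 20:2
Multiply B:C by 1 → 2:8
Combined: 20:2:8
GCD = 2
= 10:1:4

10:1:4


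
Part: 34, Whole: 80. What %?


Percentage = (part / whole) × 100
= (34 / 80) × 100
= 42.50%

42.50%


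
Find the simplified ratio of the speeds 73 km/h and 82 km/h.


Ratio = 73:82
GCD = 1
Simplified = 73:82
Time ratio (same distance) = 82:73
Speed ratio = 73:82

73:82


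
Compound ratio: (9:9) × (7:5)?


Compound ratio = (9×7) : (9×5)
= 63:45
GCD = 9
= 7:5

7:5


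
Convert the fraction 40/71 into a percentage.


Percentage = (part / whole) × 100
= (40 / 71) × 100
≈ 56.34%

56.34%


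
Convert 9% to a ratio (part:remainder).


9% means 9 parts out of 100; remainder = 91
Part : remainder = 9:91
GCD = 1
= 9:91

9:91


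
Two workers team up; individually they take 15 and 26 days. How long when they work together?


Rate of A = 1/15 per day
Rate of B = 1/26 per day
Combined rate = 1/15 + 1/26 = 41/390 ≈ 0.1051 per day
Days = 1 / combined rate = 390/41
≈ 9.51 days

9.51 days


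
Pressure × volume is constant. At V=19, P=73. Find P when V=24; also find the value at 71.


Inverse proportion: x × y = constant
k = 19 × 73 = 1387
At x=24: k/24 = 57.79
At x=71: k/71 = 19.54
= 57.79 and 19.54

57.79 and 19.54


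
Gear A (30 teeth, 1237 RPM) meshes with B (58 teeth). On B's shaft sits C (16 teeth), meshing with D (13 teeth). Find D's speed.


Stage 1: RPM_B = RPM_A × t_A/t_B = 1237 × 30/58 = 37110/58 ≈ 639.83
B and C share a shaft → RPM_C = RPM_B
Stage 2: RPM_D = RPM_C × t_C/t_D = RPM_A × (t_A×t_C)/(t_B×t_D)
Overall ratio = (30×16)/(58×13) = 480/754
RPM_D = 1237 × 480/754 = 593760/754
≈ 787.48 RPM

787.48 RPM


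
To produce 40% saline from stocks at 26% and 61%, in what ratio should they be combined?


Let x parts of 26% mix with y parts of 61%.
26x + 61y = 40(x + y)
26x + 61y = 40x + 40y
x(26 - 40) = y(40 - 61)
x/y = (61 - 40)/(40 - 26) = 21/14
Simplify: 3:2
= 3:2

3:2


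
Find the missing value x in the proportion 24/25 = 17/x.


Cross multiply: 24 × x = 25 × 17
24x = 425
x = 425 / 24
= 17.71

17.71


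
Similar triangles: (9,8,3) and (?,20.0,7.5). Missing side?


Scale factor = 20.0/8 = 2.5
Missing side = 9 × 2.5
= 22.5

22.5


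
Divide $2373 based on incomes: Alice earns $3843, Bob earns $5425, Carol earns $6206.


Total income = 3843 + 5425 + 6206 = $15474
Alice: $2373 × 3843/15474 = $589.34
Bob: $2373 × 5425/15474 = $831.95
Carol: $2373 × 6206/15474 = $951.72
= Alice: $589.34, Bob: $831.95, Carol: $951.72

Alice: $589.34, Bob: $831.95, Carol: $951.72


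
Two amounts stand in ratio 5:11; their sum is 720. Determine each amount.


Let A = 5k, B = 11k.
5k + 11k = 720
16k = 720 → k = 720/16 = 45
A = 5×45 = 225, B = 11×45 = 495
= A = 225, B = 495

A = 225, B = 495


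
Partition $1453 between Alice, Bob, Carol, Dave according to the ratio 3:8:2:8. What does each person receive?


Total parts = 3 + 8 + 2 + 8 = 21
Alice: 1453 × 3/21 = 207.57
Bob: 1453 × 8/21 = 553.52
Carol: 1453 × 2/21 = 138.38
Dave: 1453 × 8/21 = 553.52
= Alice: $207.57, Bob: $553.52, Carol: $138.38, Dave: $553.52

Alice: $207.57, Bob: $553.52, Carol: $138.38, Dave: $553.52


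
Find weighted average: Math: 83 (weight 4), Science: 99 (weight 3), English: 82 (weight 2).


Numerator = 83×4 + 99×3 + 82×2
= 332 + 297 + 164
= 793
Total weight = 9
Weighted avg = 793/9
= 88.11

88.11


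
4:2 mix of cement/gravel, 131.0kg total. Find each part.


Total parts = 4 + 2 = 6
cement: 131.0 × 4/6 = 87.3kg
gravel: 131.0 × 2/6 = 43.7kg
= 87.3kg and 43.7kg

87.3kg and 43.7kg


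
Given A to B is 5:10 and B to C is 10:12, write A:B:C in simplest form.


Match B: multiply A:B by 10 → 50:100
Multiply B:C by 10 → 100:120
Combined: 50:100:120
GCD = 10
= 5:10:12

5:10:12


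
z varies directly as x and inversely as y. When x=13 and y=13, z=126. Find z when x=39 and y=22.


z = k·x/y
Solve for k using the known point: k = z·y/x = 126×13/13 = 1638/13 = 126.0000
Now evaluate at x=39, y=22:
z = k × 39 / 22 = (1638 × 39) / (13 × 22) = 63882/286
≈ 223.3636

223.3636


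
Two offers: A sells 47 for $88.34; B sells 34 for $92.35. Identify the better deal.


Deal A: $88.34/47 = $1.8796/unit
Deal B: $92.35/34 = $2.7162/unit
A is cheaper per unit
= Deal A

Deal A


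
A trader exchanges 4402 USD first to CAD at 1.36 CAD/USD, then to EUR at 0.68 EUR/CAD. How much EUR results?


Step 1: 4402 USD × 1.36 = 5986.72 CAD
Step 2: 5986.72 CAD × 0.68 = 4070.97 EUR
Implied rate USD→EUR = 1.36 × 0.68 = 0.9248
= 4070.97 EUR

4070.97 EUR
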